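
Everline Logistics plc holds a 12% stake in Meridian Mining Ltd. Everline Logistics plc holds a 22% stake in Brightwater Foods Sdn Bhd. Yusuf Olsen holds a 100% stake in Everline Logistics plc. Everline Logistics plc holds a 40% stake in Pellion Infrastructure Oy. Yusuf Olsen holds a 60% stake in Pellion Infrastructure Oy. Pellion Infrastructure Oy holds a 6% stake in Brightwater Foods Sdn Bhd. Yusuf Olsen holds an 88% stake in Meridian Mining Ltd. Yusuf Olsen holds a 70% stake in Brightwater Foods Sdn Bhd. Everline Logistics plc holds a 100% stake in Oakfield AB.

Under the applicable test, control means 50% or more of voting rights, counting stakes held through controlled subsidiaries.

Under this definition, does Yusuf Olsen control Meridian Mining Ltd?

Yusuf holds 100% of Everline, so Yusuf controls Everline.
Everline and Yusuf together hold 12% + 88% = 100% of Meridian, so Yusuf controls Meridian.

Yes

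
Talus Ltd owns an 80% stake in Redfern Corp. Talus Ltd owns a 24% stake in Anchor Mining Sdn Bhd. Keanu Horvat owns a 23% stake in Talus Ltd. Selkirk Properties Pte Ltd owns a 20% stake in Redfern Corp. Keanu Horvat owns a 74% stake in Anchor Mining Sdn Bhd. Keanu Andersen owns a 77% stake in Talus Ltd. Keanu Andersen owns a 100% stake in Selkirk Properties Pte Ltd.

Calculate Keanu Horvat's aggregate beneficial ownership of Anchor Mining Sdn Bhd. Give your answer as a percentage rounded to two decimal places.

79.52%

Keanu Horvat reaches Anchor along 2 paths.
Direct stake: 74% = 74%.
Via Talus: 23% × 24% = 5.52%.
Total: 74% + 5.52% = 79.52%.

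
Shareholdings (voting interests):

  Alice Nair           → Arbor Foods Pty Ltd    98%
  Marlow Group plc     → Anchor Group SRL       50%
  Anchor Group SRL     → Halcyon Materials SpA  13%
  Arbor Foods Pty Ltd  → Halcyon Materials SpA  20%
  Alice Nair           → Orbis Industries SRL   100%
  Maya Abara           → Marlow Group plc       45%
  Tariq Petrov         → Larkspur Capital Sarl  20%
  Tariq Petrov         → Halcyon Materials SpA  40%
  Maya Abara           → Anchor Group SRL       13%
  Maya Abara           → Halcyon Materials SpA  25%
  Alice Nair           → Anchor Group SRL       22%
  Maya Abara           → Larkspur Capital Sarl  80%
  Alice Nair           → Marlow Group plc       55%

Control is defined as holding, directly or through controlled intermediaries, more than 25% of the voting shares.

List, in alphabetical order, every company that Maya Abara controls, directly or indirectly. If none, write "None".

Maya holds 45% of Marlow, so Maya controls Marlow.
Maya and Marlow together hold 13% + 50% = 63% of Anchor, so Maya controls Anchor.
Maya and Anchor together hold 25% + 13% = 38% of Halcyon, so Maya controls Halcyon.
Maya holds 80% of Larkspur, so Maya controls Larkspur.
No other company's threshold is met.

Anchor Group SRL, Halcyon Materials SpA, Larkspur Capital Sarl, Marlow Group plc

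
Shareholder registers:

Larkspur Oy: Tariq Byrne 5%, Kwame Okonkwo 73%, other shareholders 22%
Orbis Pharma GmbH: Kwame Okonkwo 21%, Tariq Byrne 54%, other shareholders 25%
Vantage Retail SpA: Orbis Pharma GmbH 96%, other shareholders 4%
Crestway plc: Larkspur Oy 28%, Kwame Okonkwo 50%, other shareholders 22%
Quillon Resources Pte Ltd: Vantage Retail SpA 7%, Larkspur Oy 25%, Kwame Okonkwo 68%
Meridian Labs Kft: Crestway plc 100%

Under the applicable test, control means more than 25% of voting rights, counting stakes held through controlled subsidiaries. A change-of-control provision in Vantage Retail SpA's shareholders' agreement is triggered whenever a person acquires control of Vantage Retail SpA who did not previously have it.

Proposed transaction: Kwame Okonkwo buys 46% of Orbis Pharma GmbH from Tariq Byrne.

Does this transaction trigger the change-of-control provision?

Yes

The purchase adds only to Kwame's holdings (Tariq's stake shrinks), so Kwame is the only person who could newly come to control Vantage.
Kwame holds 73% of Larkspur, so Kwame controls Larkspur.
Larkspur and Kwame together hold 28% + 50% = 78% of Crestway, so Kwame controls Crestway.
Larkspur and Kwame together hold 25% + 68% = 93% of Quillon, so Kwame controls Quillon.
Crestway holds 100% of Meridian, so Kwame controls Meridian.
Neither Kwame nor any entity Kwame controls holds any voting interest in Vantage.
So before the transaction, Kwame does not control Vantage.
After the purchase, Kwame's direct stake in Orbis rises to 21% + 46% = 67%, and Tariq's stake falls to 8%.
Kwame holds 67% of Orbis, so Kwame controls Orbis.
Orbis holds 96% of Vantage, so Kwame controls Vantage.
Kwame did not control Vantage before and does after, so the clause is triggered.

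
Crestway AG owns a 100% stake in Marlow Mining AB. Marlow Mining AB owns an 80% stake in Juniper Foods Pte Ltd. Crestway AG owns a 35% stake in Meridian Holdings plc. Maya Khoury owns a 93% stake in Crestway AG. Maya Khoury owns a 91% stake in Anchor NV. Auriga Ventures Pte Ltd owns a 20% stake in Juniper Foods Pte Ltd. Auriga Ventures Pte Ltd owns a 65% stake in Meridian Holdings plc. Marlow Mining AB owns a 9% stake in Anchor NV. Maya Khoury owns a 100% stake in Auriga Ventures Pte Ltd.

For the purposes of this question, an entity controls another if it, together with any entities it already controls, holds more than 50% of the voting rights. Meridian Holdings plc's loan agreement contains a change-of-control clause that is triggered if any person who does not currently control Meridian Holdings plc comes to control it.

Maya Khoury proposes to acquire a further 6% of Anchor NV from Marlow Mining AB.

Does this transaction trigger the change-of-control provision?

No

The purchase adds only to Maya's holdings (Marlow's stake shrinks), so Maya is the only person who could newly come to control Meridian.
Maya holds 93% of Crestway, so Maya controls Crestway.
Maya holds 100% of Auriga, so Maya controls Auriga.
Crestway and Auriga together hold 35% + 65% = 100% of Meridian, so Maya controls Meridian.
So Maya already controls Meridian before the transaction.
After the purchase, Maya's direct stake in Anchor rises to 91% + 6% = 97%, and Marlow's stake falls to 3%.
Maya controlled Meridian already, so this is not a new person acquiring control; every other person's position is unchanged or reduced.
No new person acquires control, so the clause is not triggered.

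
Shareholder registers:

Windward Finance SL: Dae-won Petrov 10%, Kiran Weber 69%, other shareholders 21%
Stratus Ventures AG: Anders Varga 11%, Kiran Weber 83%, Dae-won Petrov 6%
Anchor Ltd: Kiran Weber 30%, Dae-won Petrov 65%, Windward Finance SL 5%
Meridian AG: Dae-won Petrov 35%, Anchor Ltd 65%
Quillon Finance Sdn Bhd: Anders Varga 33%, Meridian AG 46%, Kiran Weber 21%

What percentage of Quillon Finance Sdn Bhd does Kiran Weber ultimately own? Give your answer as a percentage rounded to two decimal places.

Kiran reaches Quillon along 3 paths.
Via Anchor → Meridian: 30% × 65% × 46% = 8.97%.
Via Windward → Anchor → Meridian: 69% × 5% × 65% × 46% = 1.03155%.
Direct stake: 21% = 21%.
Total: 8.97% + 1.03155% + 21% = 31.00155%.
Rounded: 31.00%.

31.00%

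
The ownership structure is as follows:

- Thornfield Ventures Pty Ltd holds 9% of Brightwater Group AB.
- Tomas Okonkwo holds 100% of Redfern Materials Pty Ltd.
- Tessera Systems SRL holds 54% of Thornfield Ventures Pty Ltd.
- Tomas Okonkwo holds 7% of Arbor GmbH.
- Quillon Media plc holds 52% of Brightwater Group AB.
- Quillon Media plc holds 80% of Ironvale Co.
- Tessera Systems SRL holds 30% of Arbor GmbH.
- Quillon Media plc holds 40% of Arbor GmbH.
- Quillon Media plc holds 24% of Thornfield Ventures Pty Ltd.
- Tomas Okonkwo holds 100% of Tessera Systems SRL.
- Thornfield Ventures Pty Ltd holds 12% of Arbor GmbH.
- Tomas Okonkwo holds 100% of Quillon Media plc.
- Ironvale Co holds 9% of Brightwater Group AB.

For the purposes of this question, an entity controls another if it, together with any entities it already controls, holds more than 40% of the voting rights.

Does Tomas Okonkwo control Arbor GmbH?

Yes

Tomas holds 100% of Tessera, so Tomas controls Tessera.
Tomas holds 100% of Quillon, so Tomas controls Quillon.
Quillon and Tessera together hold 24% + 54% = 78% of Thornfield, so Tomas controls Thornfield.
Quillon and Tessera and Tomas and Thornfield together hold 40% + 30% + 7% + 12% = 89% of Arbor, so Tomas controls Arbor.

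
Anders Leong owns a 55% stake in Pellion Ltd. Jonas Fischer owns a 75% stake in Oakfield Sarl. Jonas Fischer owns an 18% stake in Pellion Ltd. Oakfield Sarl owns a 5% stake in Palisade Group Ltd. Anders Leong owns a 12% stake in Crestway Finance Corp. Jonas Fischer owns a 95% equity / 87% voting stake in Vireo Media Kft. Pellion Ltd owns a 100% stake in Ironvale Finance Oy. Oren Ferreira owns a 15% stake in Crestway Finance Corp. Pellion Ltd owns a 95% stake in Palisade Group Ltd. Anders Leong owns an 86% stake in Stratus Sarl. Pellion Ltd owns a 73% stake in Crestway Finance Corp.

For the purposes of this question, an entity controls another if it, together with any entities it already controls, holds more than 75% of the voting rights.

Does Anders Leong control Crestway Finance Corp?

No

Anders holds 86% of Stratus, so Anders controls Stratus.
In Crestway, Anders's side holds only 12%, not > 75%.
So Anders does not control Crestway.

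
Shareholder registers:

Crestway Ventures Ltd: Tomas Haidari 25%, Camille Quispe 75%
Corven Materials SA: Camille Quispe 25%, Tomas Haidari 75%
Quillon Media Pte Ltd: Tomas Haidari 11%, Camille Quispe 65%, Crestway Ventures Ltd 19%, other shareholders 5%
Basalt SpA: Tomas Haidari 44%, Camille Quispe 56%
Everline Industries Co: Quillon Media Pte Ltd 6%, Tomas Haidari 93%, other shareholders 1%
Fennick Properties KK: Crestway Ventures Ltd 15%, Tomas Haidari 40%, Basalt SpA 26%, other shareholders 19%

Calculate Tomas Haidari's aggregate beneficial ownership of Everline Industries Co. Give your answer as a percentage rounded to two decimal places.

93.95%

Tomas reaches Everline along 3 paths.
Via Quillon: 11% × 6% = 0.66%.
Via Crestway → Quillon: 25% × 19% × 6% = 0.285%.
Direct stake: 93% = 93%.
Total: 0.66% + 0.285% + 93% = 93.945%.
Rounded: 93.95%.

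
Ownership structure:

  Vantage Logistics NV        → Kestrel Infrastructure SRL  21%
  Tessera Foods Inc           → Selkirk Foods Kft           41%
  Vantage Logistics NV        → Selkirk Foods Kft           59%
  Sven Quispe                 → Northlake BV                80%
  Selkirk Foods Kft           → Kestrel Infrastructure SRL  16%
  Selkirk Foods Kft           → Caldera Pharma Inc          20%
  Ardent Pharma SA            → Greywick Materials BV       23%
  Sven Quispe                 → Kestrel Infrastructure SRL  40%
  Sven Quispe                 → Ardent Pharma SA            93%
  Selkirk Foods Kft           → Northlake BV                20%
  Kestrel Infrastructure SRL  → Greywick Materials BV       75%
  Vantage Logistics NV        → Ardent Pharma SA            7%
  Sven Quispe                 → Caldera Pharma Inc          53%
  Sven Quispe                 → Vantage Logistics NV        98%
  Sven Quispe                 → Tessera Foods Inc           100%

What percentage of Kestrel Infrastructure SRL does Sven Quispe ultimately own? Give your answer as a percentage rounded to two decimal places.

Sven reaches Kestrel along 4 paths.
Direct stake: 40% = 40%.
Via Tessera → Selkirk: 100% × 41% × 16% = 6.56%.
Via Vantage → Selkirk: 98% × 59% × 16% = 9.2512%.
Via Vantage: 98% × 21% = 20.58%.
Total: 40% + 6.56% + 9.2512% + 20.58% = 76.3912%.
Rounded: 76.39%.

76.39%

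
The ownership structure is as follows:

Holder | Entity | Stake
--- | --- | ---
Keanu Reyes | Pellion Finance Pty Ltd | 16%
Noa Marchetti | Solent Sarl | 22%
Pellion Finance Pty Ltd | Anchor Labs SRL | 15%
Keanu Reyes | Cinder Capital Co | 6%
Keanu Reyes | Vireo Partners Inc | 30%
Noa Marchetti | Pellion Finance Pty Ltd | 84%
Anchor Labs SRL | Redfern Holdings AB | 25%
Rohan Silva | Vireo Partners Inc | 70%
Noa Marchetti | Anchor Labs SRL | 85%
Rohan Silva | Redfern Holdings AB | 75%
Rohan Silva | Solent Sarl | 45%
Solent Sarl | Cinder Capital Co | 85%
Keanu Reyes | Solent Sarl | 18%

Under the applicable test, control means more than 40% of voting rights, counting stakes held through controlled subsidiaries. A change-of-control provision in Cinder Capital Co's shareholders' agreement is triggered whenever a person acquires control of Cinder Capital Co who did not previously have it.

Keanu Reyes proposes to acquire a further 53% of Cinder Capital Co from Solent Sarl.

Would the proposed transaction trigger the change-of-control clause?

Yes

The purchase adds only to Keanu's holdings (Solent's stake shrinks), so Keanu is the only person who could newly come to control Cinder.
Keanu's largest direct stake is 30% in Vireo, which does not meet the threshold, so Keanu controls no company.
In Cinder, Keanu's side holds only 6%, not > 40%.
So before the transaction, Keanu does not control Cinder.
After the purchase, Keanu's direct stake in Cinder rises to 6% + 53% = 59%, and Solent's stake falls to 32%.
Keanu holds 59% of Cinder, so Keanu controls Cinder.
Keanu did not control Cinder before and does after, so the clause is triggered.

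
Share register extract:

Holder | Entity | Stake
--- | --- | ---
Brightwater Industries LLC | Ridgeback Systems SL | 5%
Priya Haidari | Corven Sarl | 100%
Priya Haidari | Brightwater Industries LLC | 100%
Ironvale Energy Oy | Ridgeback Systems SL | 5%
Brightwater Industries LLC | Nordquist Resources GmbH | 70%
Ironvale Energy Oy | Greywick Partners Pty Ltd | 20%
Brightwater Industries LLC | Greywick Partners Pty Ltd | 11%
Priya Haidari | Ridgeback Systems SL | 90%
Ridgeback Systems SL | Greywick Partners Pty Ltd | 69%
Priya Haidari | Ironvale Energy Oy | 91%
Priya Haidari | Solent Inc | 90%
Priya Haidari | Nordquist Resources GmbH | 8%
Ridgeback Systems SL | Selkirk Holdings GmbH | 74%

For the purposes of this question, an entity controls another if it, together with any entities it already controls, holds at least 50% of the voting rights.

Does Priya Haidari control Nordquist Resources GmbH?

Priya holds 100% of Brightwater, so Priya controls Brightwater.
Priya and Brightwater together hold 8% + 70% = 78% of Nordquist, so Priya controls Nordquist.

Yes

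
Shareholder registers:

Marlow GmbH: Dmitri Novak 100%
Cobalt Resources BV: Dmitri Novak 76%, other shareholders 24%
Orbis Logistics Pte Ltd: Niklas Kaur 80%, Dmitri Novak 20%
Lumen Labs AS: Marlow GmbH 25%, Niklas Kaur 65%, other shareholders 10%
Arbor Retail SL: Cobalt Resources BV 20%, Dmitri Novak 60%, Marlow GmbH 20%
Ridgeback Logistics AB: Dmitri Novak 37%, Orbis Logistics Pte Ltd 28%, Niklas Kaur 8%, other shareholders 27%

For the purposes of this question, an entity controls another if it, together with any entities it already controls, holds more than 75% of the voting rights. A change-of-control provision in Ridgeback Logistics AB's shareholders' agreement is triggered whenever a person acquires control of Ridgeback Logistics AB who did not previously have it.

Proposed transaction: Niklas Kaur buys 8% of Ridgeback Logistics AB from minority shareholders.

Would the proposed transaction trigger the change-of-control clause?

The purchase changes only Niklas's holdings, so Niklas is the only person who could newly come to control Ridgeback.
Niklas holds 80% of Orbis, so Niklas controls Orbis.
In Ridgeback, Niklas's side holds only 28% + 8% = 36%, not > 75%.
So before the transaction, Niklas does not control Ridgeback.
After the purchase, Niklas's direct stake in Ridgeback rises to 8% + 8% = 16%.
After the transaction, Niklas's side holds 28% + 16% = 44% of Ridgeback, not > 75%, so Niklas still does not control Ridgeback.
No new person acquires control, so the clause is not triggered.

No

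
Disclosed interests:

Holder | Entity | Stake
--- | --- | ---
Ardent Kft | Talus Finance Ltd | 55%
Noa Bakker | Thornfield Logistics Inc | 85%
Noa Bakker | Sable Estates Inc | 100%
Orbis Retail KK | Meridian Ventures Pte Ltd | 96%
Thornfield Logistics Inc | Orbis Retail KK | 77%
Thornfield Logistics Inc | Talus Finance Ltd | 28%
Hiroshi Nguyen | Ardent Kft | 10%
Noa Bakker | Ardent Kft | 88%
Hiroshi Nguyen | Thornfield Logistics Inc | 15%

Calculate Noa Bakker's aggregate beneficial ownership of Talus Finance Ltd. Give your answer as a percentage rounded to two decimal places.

72.20%

Noa reaches Talus along 2 paths.
Via Thornfield: 85% × 28% = 23.8%.
Via Ardent: 88% × 55% = 48.4%.
Total: 23.8% + 48.4% = 72.2%.
Rounded: 72.20%.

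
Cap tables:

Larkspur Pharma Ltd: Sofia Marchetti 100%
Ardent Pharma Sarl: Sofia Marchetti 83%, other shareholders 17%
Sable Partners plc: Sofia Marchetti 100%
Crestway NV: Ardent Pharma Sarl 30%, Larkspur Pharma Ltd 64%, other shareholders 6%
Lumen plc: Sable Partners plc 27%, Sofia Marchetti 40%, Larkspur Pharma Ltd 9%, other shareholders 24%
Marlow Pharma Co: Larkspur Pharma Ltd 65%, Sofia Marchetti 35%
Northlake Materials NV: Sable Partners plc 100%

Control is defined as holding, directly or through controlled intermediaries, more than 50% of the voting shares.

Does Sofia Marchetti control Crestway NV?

Yes

Sofia holds 100% of Larkspur, so Sofia controls Larkspur.
Sofia holds 83% of Ardent, so Sofia controls Ardent.
Ardent and Larkspur together hold 30% + 64% = 94% of Crestway, so Sofia controls Crestway.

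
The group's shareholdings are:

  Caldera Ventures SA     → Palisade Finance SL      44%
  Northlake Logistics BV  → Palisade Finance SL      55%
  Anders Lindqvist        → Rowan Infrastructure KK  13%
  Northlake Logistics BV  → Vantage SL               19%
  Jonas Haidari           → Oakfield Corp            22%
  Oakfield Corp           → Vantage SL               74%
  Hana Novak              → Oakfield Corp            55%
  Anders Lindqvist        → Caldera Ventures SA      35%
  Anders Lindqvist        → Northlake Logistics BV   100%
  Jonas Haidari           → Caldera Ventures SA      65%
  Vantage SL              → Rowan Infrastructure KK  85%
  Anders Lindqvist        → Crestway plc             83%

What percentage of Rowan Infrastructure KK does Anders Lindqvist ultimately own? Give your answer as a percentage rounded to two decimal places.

Anders reaches Rowan along 2 paths.
Direct stake: 13% = 13%.
Via Northlake → Vantage: 100% × 19% × 85% = 16.15%.
Total: 13% + 16.15% = 29.15%.

29.15%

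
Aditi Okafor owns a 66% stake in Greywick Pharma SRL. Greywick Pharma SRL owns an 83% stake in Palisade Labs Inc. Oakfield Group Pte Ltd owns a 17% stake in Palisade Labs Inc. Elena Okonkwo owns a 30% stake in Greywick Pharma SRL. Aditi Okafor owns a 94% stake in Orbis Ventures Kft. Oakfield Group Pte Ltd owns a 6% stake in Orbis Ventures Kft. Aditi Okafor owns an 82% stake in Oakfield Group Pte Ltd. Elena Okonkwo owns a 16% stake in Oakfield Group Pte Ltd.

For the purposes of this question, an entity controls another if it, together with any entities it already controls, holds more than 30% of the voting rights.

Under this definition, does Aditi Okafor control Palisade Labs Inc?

Yes

Aditi holds 66% of Greywick, so Aditi controls Greywick.
Aditi holds 82% of Oakfield, so Aditi controls Oakfield.
Greywick and Oakfield together hold 83% + 17% = 100% of Palisade, so Aditi controls Palisade.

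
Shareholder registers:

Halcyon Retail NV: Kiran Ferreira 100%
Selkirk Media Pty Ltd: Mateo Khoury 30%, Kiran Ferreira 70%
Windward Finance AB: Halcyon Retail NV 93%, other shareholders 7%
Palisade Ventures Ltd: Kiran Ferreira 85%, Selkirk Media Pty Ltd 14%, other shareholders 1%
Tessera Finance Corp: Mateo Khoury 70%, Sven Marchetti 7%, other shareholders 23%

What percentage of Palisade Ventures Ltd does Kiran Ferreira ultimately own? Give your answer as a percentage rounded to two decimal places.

94.80%

Kiran reaches Palisade along 2 paths.
Direct stake: 85% = 85%.
Via Selkirk: 70% × 14% = 9.8%.
Total: 85% + 9.8% = 94.8%.
Rounded: 94.80%.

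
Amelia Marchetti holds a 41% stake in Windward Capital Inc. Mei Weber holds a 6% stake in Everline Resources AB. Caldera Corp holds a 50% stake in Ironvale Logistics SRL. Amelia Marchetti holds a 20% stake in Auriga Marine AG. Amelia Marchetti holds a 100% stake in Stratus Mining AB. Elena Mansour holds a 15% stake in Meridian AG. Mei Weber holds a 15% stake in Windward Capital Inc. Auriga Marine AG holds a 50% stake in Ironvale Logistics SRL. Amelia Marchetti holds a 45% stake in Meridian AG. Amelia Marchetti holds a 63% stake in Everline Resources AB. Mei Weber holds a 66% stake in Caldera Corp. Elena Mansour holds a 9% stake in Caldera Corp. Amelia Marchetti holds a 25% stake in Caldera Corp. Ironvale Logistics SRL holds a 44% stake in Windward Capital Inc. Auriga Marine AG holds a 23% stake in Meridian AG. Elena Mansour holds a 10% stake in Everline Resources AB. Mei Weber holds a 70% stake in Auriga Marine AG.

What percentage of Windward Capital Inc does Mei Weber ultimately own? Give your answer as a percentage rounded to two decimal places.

Mei reaches Windward along 3 paths.
Via Caldera → Ironvale: 66% × 50% × 44% = 14.52%.
Via Auriga → Ironvale: 70% × 50% × 44% = 15.4%.
Direct stake: 15% = 15%.
Total: 14.52% + 15.4% + 15% = 44.92%.

44.92%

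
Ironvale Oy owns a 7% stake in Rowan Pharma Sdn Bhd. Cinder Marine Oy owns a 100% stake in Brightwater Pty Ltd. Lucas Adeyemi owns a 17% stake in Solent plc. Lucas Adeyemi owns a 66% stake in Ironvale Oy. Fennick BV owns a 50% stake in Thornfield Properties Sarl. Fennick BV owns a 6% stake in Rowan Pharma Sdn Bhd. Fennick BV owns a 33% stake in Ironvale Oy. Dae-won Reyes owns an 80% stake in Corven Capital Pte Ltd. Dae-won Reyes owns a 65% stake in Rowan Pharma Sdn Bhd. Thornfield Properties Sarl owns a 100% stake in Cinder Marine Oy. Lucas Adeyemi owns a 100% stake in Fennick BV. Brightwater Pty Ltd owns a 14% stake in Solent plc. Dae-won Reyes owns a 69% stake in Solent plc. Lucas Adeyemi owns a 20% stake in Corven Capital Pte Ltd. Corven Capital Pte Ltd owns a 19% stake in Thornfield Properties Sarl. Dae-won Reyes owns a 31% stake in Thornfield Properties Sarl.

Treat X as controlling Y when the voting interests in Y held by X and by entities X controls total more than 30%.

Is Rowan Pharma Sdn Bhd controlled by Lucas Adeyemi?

No

Lucas holds 100% of Fennick, so Lucas controls Fennick.
Fennick holds 50% of Thornfield, so Lucas controls Thornfield.
Lucas and Fennick together hold 66% + 33% = 99% of Ironvale, so Lucas controls Ironvale.
Thornfield holds 100% of Cinder, so Lucas controls Cinder.
Cinder holds 100% of Brightwater, so Lucas controls Brightwater.
Brightwater and Lucas together hold 14% + 17% = 31% of Solent, so Lucas controls Solent.
In Rowan, Lucas's side holds only 7% + 6% = 13%, not > 30%.
So Lucas does not control Rowan.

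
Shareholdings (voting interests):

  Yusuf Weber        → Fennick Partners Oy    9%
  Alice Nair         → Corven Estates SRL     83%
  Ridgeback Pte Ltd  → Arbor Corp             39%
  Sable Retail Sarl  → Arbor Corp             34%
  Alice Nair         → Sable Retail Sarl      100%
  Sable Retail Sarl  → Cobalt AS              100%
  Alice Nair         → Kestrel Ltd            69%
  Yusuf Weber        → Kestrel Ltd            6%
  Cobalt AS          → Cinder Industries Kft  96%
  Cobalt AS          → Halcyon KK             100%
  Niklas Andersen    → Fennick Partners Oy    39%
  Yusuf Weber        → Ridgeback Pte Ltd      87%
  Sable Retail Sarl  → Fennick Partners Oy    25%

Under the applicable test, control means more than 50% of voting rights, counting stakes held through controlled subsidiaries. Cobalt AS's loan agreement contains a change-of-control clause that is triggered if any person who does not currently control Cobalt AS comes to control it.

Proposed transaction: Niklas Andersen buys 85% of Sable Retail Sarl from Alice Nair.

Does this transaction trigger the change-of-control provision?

The purchase adds only to Niklas's holdings (Alice's stake shrinks), so Niklas is the only person who could newly come to control Cobalt.
Niklas's largest direct stake is 39% in Fennick, which does not meet the threshold, so Niklas controls no company.
Neither Niklas nor any entity Niklas controls holds any voting interest in Cobalt.
So before the transaction, Niklas does not control Cobalt.
After the purchase, Niklas holds 85% of Sable directly, and Alice's stake falls to 15%.
Niklas holds 85% of Sable, so Niklas controls Sable.
Sable holds 100% of Cobalt, so Niklas controls Cobalt.
Niklas did not control Cobalt before and does after, so the clause is triggered.

Yes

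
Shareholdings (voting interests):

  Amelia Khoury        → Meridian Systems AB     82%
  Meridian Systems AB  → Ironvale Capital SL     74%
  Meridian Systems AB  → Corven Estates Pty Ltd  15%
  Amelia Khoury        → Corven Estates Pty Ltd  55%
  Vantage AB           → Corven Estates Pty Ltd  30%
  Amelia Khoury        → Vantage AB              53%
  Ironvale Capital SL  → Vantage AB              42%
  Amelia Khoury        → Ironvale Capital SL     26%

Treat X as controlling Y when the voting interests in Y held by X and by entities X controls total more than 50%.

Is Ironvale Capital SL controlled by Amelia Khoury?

Yes

Amelia holds 82% of Meridian, so Amelia controls Meridian.
Meridian and Amelia together hold 74% + 26% = 100% of Ironvale, so Amelia controls Ironvale.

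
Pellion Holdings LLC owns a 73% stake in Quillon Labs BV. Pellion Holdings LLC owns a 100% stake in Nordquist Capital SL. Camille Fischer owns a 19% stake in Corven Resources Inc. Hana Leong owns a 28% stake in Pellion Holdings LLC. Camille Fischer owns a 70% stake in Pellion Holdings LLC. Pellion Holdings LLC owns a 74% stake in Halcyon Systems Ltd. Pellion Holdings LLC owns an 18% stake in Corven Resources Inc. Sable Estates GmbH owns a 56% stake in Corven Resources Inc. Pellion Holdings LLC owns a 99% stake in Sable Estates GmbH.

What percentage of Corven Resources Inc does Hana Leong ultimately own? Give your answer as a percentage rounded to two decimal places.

20.56%

Hana reaches Corven along 2 paths.
Via Pellion: 28% × 18% = 5.04%.
Via Pellion → Sable: 28% × 99% × 56% = 15.5232%.
Total: 5.04% + 15.5232% = 20.5632%.
Rounded: 20.56%.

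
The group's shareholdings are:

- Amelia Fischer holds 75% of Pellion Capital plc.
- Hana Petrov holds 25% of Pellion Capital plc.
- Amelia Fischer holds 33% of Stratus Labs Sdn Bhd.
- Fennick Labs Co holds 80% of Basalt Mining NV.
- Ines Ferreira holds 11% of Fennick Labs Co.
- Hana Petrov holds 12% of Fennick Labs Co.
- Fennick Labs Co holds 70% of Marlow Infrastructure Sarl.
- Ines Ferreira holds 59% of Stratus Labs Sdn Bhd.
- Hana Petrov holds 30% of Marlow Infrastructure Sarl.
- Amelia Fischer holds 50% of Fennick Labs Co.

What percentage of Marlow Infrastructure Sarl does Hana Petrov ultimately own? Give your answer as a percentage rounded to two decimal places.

Hana reaches Marlow along 2 paths.
Via Fennick: 12% × 70% = 8.4%.
Direct stake: 30% = 30%.
Total: 8.4% + 30% = 38.4%.
Rounded: 38.40%.

38.40%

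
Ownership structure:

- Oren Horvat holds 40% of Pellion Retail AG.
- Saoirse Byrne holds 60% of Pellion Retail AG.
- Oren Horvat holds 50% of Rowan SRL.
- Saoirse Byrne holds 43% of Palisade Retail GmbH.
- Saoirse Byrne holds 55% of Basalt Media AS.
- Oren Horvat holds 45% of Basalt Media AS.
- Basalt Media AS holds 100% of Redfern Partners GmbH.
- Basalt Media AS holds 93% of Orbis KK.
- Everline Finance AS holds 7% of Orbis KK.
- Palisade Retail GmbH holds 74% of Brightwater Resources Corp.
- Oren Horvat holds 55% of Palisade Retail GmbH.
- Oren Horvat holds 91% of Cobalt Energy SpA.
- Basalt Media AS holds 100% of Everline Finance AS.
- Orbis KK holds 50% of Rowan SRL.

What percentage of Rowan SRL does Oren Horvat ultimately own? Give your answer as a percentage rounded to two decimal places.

Oren reaches Rowan along 3 paths.
Via Basalt → Orbis: 45% × 93% × 50% = 20.925%.
Via Basalt → Everline → Orbis: 45% × 100% × 7% × 50% = 1.575%.
Direct stake: 50% = 50%.
Total: 20.925% + 1.575% + 50% = 72.5%.
Rounded: 72.50%.

72.50%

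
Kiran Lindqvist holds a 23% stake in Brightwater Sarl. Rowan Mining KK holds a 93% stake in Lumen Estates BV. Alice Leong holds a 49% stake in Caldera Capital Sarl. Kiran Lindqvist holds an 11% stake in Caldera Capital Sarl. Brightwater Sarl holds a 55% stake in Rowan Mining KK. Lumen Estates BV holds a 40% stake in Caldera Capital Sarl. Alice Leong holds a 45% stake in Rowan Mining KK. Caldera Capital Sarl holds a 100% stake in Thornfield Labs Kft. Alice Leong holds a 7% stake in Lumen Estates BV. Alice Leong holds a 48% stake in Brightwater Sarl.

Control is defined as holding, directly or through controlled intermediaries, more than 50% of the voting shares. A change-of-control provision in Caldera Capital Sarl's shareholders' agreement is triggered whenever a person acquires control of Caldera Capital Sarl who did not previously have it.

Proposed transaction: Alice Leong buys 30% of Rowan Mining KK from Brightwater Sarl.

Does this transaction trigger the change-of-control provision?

The purchase adds only to Alice's holdings (Brightwater's stake shrinks), so Alice is the only person who could newly come to control Caldera.
Alice's largest direct stake is 49% in Caldera, which does not meet the threshold, so Alice controls no company.
In Caldera, Alice's side holds only 49%, not > 50%.
So before the transaction, Alice does not control Caldera.
After the purchase, Alice's direct stake in Rowan rises to 45% + 30% = 75%, and Brightwater's stake falls to 25%.
Alice holds 75% of Rowan, so Alice controls Rowan.
Rowan and Alice together hold 93% + 7% = 100% of Lumen, so Alice controls Lumen.
Alice and Lumen together hold 49% + 40% = 89% of Caldera, so Alice controls Caldera.
Alice did not control Caldera before and does after, so the clause is triggered.

Yes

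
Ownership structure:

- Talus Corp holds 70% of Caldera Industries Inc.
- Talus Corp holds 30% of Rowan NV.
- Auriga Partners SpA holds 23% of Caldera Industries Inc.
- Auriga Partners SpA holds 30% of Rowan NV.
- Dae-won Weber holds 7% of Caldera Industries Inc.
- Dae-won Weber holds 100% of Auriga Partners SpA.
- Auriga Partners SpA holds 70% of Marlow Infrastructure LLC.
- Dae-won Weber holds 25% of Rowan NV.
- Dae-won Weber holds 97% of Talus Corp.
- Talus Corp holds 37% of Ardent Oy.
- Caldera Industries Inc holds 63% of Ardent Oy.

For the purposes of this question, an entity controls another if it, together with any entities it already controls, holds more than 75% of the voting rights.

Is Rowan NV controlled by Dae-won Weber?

Yes

Dae-won holds 97% of Talus, so Dae-won controls Talus.
Dae-won holds 100% of Auriga, so Dae-won controls Auriga.
Talus and Auriga and Dae-won together hold 30% + 30% + 25% = 85% of Rowan, so Dae-won controls Rowan.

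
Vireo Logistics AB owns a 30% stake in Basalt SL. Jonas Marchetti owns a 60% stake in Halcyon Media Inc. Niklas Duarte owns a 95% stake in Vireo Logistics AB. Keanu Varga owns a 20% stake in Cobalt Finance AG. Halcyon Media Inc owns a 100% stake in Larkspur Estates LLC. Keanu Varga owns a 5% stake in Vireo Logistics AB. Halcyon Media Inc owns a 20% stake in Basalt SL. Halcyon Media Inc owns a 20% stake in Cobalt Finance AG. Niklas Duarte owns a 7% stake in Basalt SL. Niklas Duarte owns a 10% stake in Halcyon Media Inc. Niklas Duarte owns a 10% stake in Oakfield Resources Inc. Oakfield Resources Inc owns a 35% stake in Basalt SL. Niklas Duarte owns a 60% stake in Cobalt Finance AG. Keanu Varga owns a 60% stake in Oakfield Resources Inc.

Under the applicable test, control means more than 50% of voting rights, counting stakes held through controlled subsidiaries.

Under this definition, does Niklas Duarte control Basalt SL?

No

Niklas holds 95% of Vireo, so Niklas controls Vireo.
Niklas holds 60% of Cobalt, so Niklas controls Cobalt.
In Basalt, Niklas's side holds only 30% + 7% = 37%, not > 50%.
So Niklas does not control Basalt.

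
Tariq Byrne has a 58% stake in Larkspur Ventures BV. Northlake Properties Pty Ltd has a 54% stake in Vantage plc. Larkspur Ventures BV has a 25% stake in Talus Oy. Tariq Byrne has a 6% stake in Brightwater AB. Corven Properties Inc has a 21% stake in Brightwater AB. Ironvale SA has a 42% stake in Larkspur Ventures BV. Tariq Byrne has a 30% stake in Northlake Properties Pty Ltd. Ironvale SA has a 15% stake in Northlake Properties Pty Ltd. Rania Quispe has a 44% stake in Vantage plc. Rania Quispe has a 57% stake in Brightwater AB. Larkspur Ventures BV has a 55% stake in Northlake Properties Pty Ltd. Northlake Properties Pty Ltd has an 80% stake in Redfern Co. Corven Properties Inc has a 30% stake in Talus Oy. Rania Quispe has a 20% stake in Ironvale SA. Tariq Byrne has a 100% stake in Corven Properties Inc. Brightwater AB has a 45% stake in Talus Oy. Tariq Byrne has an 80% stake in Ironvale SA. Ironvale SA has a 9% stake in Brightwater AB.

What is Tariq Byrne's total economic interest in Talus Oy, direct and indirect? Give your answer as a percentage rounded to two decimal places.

Tariq reaches Talus along 6 paths.
Via Brightwater: 6% × 45% = 2.7%.
Via Ironvale → Brightwater: 80% × 9% × 45% = 3.24%.
Via Corven → Brightwater: 100% × 21% × 45% = 9.45%.
Via Corven: 100% × 30% = 30%.
Via Larkspur: 58% × 25% = 14.5%.
Via Ironvale → Larkspur: 80% × 42% × 25% = 8.4%.
Total: 2.7% + 3.24% + 9.45% + 30% + 14.5% + 8.4% = 68.29%.

68.29%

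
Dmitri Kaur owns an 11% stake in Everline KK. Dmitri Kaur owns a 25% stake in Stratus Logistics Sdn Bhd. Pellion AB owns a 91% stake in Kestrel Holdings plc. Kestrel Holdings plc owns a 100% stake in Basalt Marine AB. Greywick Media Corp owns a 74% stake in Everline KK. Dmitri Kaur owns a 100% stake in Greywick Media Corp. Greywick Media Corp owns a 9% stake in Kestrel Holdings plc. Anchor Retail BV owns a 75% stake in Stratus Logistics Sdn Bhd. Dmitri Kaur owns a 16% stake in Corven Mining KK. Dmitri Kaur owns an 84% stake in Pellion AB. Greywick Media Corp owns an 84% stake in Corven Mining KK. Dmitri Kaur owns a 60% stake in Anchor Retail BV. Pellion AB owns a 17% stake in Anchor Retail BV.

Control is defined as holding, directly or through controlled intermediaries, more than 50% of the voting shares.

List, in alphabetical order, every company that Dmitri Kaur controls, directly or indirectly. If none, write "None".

Dmitri holds 84% of Pellion, so Dmitri controls Pellion.
Dmitri holds 100% of Greywick, so Dmitri controls Greywick.
Pellion and Dmitri together hold 17% + 60% = 77% of Anchor, so Dmitri controls Anchor.
Greywick and Dmitri together hold 74% + 11% = 85% of Everline, so Dmitri controls Everline.
Pellion and Greywick together hold 91% + 9% = 100% of Kestrel, so Dmitri controls Kestrel.
Anchor and Dmitri together hold 75% + 25% = 100% of Stratus, so Dmitri controls Stratus.
Kestrel holds 100% of Basalt, so Dmitri controls Basalt.
Greywick and Dmitri together hold 84% + 16% = 100% of Corven, so Dmitri controls Corven.

Anchor Retail BV, Basalt Marine AB, Corven Mining KK, Everline KK, Greywick Media Corp, Kestrel Holdings plc, Pellion AB, Stratus Logistics Sdn Bhd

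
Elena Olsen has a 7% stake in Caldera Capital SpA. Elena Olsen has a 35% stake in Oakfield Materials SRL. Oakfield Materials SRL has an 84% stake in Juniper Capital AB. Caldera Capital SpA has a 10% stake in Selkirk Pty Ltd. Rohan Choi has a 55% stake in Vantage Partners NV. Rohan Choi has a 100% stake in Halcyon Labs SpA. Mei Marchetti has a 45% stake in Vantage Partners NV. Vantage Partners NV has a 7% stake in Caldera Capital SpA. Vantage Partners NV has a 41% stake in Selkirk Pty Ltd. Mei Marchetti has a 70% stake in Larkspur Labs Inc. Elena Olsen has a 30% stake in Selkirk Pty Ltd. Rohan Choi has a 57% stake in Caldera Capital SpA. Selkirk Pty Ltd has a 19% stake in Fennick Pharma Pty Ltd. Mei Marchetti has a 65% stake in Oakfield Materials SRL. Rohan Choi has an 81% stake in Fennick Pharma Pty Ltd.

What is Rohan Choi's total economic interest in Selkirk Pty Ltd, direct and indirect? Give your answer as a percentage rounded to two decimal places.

28.64%

Rohan reaches Selkirk along 3 paths.
Via Vantage → Caldera: 55% × 7% × 10% = 0.385%.
Via Caldera: 57% × 10% = 5.7%.
Via Vantage: 55% × 41% = 22.55%.
Total: 0.385% + 5.7% + 22.55% = 28.635%.
Rounded: 28.64%.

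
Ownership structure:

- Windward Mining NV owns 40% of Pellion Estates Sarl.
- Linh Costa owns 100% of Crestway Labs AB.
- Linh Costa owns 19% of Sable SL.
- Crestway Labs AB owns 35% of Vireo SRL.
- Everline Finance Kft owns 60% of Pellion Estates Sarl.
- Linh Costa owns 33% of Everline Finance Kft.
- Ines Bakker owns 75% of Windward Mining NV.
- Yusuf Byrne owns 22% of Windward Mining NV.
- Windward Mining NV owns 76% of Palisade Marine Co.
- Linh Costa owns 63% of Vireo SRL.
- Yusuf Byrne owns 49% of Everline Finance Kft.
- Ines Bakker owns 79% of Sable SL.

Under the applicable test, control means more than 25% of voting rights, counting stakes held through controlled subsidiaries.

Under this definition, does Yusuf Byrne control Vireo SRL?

Yusuf holds 49% of Everline, so Yusuf controls Everline.
Everline holds 60% of Pellion, so Yusuf controls Pellion.
Neither Yusuf nor any entity Yusuf controls holds any voting interest in Vireo.
So Yusuf does not control Vireo.

No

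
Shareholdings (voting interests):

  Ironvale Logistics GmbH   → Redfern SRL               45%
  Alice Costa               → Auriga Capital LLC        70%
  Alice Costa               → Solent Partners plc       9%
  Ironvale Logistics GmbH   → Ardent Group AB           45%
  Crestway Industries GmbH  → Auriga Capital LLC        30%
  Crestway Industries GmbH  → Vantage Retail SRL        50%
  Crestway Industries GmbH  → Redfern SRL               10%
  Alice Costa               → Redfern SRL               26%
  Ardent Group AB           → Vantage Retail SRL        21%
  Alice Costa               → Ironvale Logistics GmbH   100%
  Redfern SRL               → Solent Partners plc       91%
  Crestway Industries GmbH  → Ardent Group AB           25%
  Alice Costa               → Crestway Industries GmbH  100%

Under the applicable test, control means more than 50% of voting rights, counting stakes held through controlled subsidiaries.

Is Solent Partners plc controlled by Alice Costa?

Alice holds 100% of Ironvale, so Alice controls Ironvale.
Alice holds 100% of Crestway, so Alice controls Crestway.
Alice and Crestway and Ironvale together hold 26% + 10% + 45% = 81% of Redfern, so Alice controls Redfern.
Alice and Redfern together hold 9% + 91% = 100% of Solent, so Alice controls Solent.

Yes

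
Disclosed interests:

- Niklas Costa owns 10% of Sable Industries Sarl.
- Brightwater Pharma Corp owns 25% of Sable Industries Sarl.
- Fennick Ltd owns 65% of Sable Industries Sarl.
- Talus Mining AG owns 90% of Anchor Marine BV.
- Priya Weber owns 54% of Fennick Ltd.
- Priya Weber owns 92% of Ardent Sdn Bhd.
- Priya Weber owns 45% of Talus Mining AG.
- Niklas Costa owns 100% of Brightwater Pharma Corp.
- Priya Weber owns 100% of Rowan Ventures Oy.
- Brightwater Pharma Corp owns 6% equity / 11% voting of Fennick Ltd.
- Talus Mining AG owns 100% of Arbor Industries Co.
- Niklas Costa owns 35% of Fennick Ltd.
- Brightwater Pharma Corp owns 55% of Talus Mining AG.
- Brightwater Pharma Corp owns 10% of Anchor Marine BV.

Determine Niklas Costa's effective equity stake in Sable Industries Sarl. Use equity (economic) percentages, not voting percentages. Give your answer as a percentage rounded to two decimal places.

Niklas reaches Sable along 4 paths.
Via Brightwater: 100% × 25% = 25%.
Via Brightwater → Fennick: 100% × 6% × 65% = 3.9%.
Via Fennick: 35% × 65% = 22.75%.
Direct stake: 10% = 10%.
Total: 25% + 3.9% + 22.75% + 10% = 61.65%.

61.65%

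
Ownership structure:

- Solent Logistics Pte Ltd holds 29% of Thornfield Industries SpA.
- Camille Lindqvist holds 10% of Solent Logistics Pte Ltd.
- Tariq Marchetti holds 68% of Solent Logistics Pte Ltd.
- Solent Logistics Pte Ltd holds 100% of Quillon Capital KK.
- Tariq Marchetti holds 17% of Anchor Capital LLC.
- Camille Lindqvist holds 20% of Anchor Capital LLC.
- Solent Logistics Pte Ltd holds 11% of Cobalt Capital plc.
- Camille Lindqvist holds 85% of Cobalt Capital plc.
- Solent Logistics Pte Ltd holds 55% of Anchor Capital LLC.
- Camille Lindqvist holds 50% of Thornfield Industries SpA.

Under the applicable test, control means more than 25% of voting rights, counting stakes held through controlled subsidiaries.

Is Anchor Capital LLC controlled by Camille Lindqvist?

No

Camille holds 50% of Thornfield, so Camille controls Thornfield.
Camille holds 85% of Cobalt, so Camille controls Cobalt.
In Anchor, Camille's side holds only 20%, not > 25%.
So Camille does not control Anchor.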